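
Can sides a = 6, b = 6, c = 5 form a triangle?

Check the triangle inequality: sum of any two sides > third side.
Yes, triangle inequality satisfied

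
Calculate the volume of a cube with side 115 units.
Volume = s³
Volume = 115³
Volume = 1520875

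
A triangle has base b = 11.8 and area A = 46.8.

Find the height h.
A = ½bh  →  h = 2A/b
h = 2·46.8/11.8 = 7.932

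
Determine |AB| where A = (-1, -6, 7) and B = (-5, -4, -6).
d = √[(-4)² + (2)² + (-13)²] = √189 = 13.75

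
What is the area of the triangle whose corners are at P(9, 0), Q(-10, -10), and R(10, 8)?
Using the coordinate formula: Area = (1/2)|x₁(y₂-y₃) + x₂(y₃-y₁) + x₃(y₁-y₂)|
Area = (1/2)|9((-10)-8) + (-10)(8-0) + 10(0-(-10))|
Area = (1/2)|9*(-18) + (-10)*8 + 10*10|
Area = (1/2)|(-162) + (-80) + 100|
Area = (1/2)*142 = 71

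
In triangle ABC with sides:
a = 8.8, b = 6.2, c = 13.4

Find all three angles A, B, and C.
By the law of cosines:
cos(A) = (b² + c² - a²)/(2bc) = 0.845932  →  A = 32.23°
cos(B) = (a² + c² - b²)/(2ac) = 0.926730  →  B = 22.07°
cos(C) = (a² + b² - c²)/(2ab) = -0.583578  →  C = 125.7°
Check: A + B + C = 180.0° ✓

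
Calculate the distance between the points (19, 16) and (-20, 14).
Using the distance formula: d = sqrt((x₂-x₁)² + (y₂-y₁)²)
dx = (-20) - 19 = -39
dy = 14 - 16 = -2
d = sqrt((-39)² + (-2)²) = sqrt(1521 + 4) = sqrt(1525) = 39.05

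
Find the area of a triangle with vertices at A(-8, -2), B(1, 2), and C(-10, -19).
Using the coordinate formula: Area = (1/2)|x₁(y₂-y₃) + x₂(y₃-y₁) + x₃(y₁-y₂)|
Area = (1/2)|(-8)(2-(-19)) + 1((-19)-(-2)) + (-10)((-2)-2)|
Area = (1/2)|(-8)*21 + 1*(-17) + (-10)*(-4)|
Area = (1/2)|(-168) + (-17) + 40|
Area = (1/2)*145 = 72.50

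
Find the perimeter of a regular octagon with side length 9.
Perimeter = number of sides * side length
Perimeter = 8 * 9
Perimeter = 72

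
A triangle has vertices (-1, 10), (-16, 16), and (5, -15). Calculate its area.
Using the coordinate formula: Area = (1/2)|x₁(y₂-y₃) + x₂(y₃-y₁) + x₃(y₁-y₂)|
Area = (1/2)|(-1)(16-(-15)) + (-16)((-15)-10) + 5(10-16)|
Area = (1/2)|(-1)*31 + (-16)*(-25) + 5*(-6)|
Area = (1/2)|(-31) + 400 + (-30)|
Area = (1/2)*339 = 169.50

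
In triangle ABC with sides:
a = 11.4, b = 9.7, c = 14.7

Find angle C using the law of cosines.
cos(C) = (a² + b² - c²)/(2ab)
cos(C) = (11.4² + 9.7² - 14.7²)/(2·11.4·9.7) = 7.96/221.16 = 0.035992
C = arccos(0.035992) = 87.94°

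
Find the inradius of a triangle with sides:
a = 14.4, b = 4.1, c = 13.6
s = (a+b+c)/2 = (14.4+4.1+13.6)/2 = 16.05
Area = √(s(s-a)(s-b)(s-c)) = √(16.05·1.65·11.95·2.45) = 27.845
r = Area/s = 27.845/16.05 = 1.735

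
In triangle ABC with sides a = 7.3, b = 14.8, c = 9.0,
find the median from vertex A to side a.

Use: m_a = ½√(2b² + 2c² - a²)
m_a = ½√(2·14.8² + 2·9.0² - 7.3²)
m_a = ½√(438.08 + 162 - 53.29) = ½√546.79 = 11.69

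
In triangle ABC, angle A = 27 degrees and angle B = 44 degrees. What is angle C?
Sum of angles in a triangle = 180 degrees
Third angle = 180 - 27 - 44
Third angle = 109 degrees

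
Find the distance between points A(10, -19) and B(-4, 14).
Using the distance formula: d = sqrt((x₂-x₁)² + (y₂-y₁)²)
dx = (-4) - 10 = -14
dy = 14 - (-19) = 33
d = sqrt((-14)² + 33²) = sqrt(196 + 1089) = sqrt(1285) = 35.85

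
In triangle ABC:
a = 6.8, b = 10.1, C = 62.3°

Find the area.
Using A = ½ab·sin(C):
A = ½·6.8·10.1·sin(62.3°) = ½·68.68·0.885394 = 30.4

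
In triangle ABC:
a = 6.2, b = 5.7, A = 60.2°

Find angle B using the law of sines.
sin(B)/b = sin(A)/a
sin(B) = b·sin(A)/a = 5.7·sin(60.2°)/6.2 = 0.797784
B = arcsin(0.797784) = 52.92°  (b ≤ a, so B ≤ A and the acute solution is unique)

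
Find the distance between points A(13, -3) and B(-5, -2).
Using the distance formula: d = sqrt((x₂-x₁)² + (y₂-y₁)²)
dx = (-5) - 13 = -18
dy = (-2) - (-3) = 1
d = sqrt((-18)² + 1²) = sqrt(324 + 1) = sqrt(325) = 18.03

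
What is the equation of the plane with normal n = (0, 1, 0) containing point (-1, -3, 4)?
d = n·P = (0)(-1) + (1)(-3) + (0)(4) = -3
Plane: y = -3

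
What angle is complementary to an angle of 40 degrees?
Complementary angles sum to 90 degrees.
Other angle = 90 - 40
Other angle = 50 degrees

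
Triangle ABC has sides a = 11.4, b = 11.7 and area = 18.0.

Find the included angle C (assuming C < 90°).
Area = ½ab·sin(C)  →  sin(C) = 2·Area/(ab)
sin(C) = 2·18.0/(11.4·11.7) = 0.269906
C = arcsin(0.269906) = 15.66°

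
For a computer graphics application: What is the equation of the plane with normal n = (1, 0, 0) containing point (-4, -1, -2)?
d = n·P = (1)(-4) + (0)(-1) + (0)(-2) = -4
Plane: x = -4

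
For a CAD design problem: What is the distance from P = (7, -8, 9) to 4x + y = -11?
d = |4(7) + 1(-8) + 0(9) - (-11)| / √(4² + 1² + 0²) = 31/√17 = 7.519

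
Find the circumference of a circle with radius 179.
Circumference = 2 * pi * r
Circumference = 2 * pi * 179
Circumference = 1124.69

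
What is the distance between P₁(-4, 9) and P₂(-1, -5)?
Using the distance formula: d = sqrt((x₂-x₁)² + (y₂-y₁)²)
dx = (-1) - (-4) = 3
dy = (-5) - 9 = -14
d = sqrt(3² + (-14)²) = sqrt(9 + 196) = sqrt(205) = 14.32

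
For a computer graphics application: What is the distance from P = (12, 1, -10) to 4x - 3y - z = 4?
d = |4(12) + (-3)(1) + (-1)(-10) - (4)| / √(4² + (-3)² + (-1)²) = 51/√26 = 10.0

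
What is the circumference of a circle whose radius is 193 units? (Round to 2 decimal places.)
Circumference = 2 * pi * r
Circumference = 2 * pi * 193
Circumference = 1212.65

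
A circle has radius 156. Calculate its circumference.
Circumference = 2 * pi * r
Circumference = 2 * pi * 156
Circumference = 980.18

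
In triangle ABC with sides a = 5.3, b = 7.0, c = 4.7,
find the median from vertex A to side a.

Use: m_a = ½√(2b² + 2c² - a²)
m_a = ½√(2·7.0² + 2·4.7² - 5.3²)
m_a = ½√(98 + 44.18 - 28.09) = ½√114.09 = 5.341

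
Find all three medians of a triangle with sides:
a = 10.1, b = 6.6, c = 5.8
Using m_x = ½√(2y² + 2z² - x²):
m_a = ½√(2·6.6² + 2·5.8² - 10.1²) = ½√52.39 = 3.619
m_b = ½√(2·10.1² + 2·5.8² - 6.6²) = ½√227.74 = 7.546
m_c = ½√(2·10.1² + 2·6.6² - 5.8²) = ½√257.5 = 8.023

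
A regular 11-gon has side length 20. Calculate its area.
For a regular 11-gon with side length s = 20:
Apothem a = s / (2*tan(pi/11)) = 20 / (2*tan(pi/11)) ≈ 34.0569
Perimeter P = 11 * 20 = 220
Area = (1/2) * P * a = (1/2) * 220 * 34.0569 = 3746.26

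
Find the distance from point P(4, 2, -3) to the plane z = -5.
d = |0(4) + 0(2) + 1(-3) - (-5)| / √(0² + 0² + 1²) = 2/√1 = 2.0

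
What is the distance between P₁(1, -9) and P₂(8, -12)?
Using the distance formula: d = sqrt((x₂-x₁)² + (y₂-y₁)²)
dx = 8 - 1 = 7
dy = (-12) - (-9) = -3
d = sqrt(7² + (-3)²) = sqrt(49 + 9) = sqrt(58) = 7.62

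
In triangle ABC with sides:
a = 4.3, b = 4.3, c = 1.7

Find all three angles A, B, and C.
By the law of cosines:
cos(A) = (b² + c² - a²)/(2bc) = 0.197674  →  A = 78.6°
cos(B) = (a² + c² - b²)/(2ac) = 0.197674  →  B = 78.6°
cos(C) = (a² + b² - c²)/(2ab) = 0.921850  →  C = 22.8°
Check: A + B + C = 180.0° ✓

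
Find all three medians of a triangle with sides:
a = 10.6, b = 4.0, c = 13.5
Using m_x = ½√(2y² + 2z² - x²):
m_a = ½√(2·4.0² + 2·13.5² - 10.6²) = ½√284.14 = 8.428
m_b = ½√(2·10.6² + 2·13.5² - 4.0²) = ½√573.22 = 11.97
m_c = ½√(2·10.6² + 2·4.0² - 13.5²) = ½√74.47 = 4.315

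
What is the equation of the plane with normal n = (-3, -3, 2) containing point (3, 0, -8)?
d = n·P = (-3)(3) + (-3)(0) + (2)(-8) = -25
Plane: -3x - 3y + 2z = -25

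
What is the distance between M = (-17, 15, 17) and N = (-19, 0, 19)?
d = √[(-2)² + (-15)² + (2)²] = √233 = 15.26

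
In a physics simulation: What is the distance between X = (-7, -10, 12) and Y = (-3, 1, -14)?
d = √[(4)² + (11)² + (-26)²] = √813 = 28.51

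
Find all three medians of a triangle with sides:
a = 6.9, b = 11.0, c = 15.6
Using m_x = ½√(2y² + 2z² - x²):
m_a = ½√(2·11.0² + 2·15.6² - 6.9²) = ½√681.11 = 13.05
m_b = ½√(2·6.9² + 2·15.6² - 11.0²) = ½√460.94 = 10.73
m_c = ½√(2·6.9² + 2·11.0² - 15.6²) = ½√93.86 = 4.844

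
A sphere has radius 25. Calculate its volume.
Volume = (4/3) * pi * r³
Volume = (4/3) * pi * 25³
Volume = (4/3) * pi * 15625
Volume = 65449.85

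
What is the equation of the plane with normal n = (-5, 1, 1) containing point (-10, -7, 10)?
d = n·P = (-5)(-10) + (1)(-7) + (1)(10) = 53
Plane: -5x + y + z = 53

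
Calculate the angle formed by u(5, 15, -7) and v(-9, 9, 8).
u·v = 34, |u|² = 299, |v|² = 226
cos θ = 34/√67574 ≈ 0.1308
θ ≈ 82.48°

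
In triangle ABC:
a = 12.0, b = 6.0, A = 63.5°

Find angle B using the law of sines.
sin(B)/b = sin(A)/a
sin(B) = b·sin(A)/a = 6.0·sin(63.5°)/12.0 = 0.447467
B = arcsin(0.447467) = 26.58°  (b ≤ a, so B ≤ A and the acute solution is unique)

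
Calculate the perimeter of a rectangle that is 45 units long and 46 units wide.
Perimeter = 2 * (length + width)
Perimeter = 2 * (45 + 46)
Perimeter = 2 * 91
Perimeter = 182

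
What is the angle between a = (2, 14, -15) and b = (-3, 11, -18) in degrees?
a·b = 418, |a|² = 425, |b|² = 454
cos θ = 418/√192950 ≈ 0.9516
θ ≈ 17.9°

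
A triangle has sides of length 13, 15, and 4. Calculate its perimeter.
Perimeter = sum of all sides
Perimeter = 13 + 15 + 4
Perimeter = 32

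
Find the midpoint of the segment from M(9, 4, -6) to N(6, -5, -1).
Midpoint = ((9+6)/2, (4-5)/2, (-6-1)/2) = (7.5, -0.5, -3.5)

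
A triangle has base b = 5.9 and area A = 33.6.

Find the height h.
A = ½bh  →  h = 2A/b
h = 2·33.6/5.9 = 11.39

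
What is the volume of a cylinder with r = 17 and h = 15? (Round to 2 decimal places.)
Volume = pi * r² * h
Volume = pi * 17² * 15
Volume = pi * 289 * 15
Volume = pi * 4335
Volume = 13618.80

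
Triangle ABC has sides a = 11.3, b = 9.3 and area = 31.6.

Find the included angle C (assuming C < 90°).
Area = ½ab·sin(C)  →  sin(C) = 2·Area/(ab)
sin(C) = 2·31.6/(11.3·9.3) = 0.601389
C = arcsin(0.601389) = 36.97°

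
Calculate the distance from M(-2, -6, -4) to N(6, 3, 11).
d = √[(8)² + (9)² + (15)²] = √370 = 19.24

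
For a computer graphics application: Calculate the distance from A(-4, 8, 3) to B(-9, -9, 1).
d = √[(-5)² + (-17)² + (-2)²] = √318 = 17.83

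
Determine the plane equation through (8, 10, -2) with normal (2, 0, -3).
d = n·P = (2)(8) + (0)(10) + (-3)(-2) = 22
Plane: 2x - 3z = 22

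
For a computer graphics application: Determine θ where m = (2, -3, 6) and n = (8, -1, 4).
m·n = 43, |m|² = 49, |n|² = 81
cos θ = 43/√3969 ≈ 0.6825
θ ≈ 46.96°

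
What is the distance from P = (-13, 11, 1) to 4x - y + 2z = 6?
d = |4(-13) + (-1)(11) + 2(1) - (6)| / √(4² + (-1)² + 2²) = 67/√21 = 14.62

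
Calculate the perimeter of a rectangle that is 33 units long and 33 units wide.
Perimeter = 2 * (length + width)
Perimeter = 2 * (33 + 33)
Perimeter = 2 * 66
Perimeter = 132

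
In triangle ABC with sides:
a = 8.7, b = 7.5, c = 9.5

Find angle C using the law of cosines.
cos(C) = (a² + b² - c²)/(2ab)
cos(C) = (8.7² + 7.5² - 9.5²)/(2·8.7·7.5) = 41.69/130.5 = 0.319464
C = arccos(0.319464) = 71.37°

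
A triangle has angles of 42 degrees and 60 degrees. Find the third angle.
Sum of angles in a triangle = 180 degrees
Third angle = 180 - 42 - 60
Third angle = 78 degrees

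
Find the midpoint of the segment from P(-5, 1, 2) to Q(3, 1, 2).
Midpoint = ((-5+3)/2, (1+1)/2, (2+2)/2) = (-1, 1, 2)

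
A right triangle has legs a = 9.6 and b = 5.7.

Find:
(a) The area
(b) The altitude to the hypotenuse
(a) Area = ½ab = ½·9.6·5.7 = 27.36
(b) Hypotenuse c = √(9.6² + 5.7²) = √124.65 = 11.1647
    Area = ½·c·h_c  →  h_c = 2·Area/c = 2·27.36/11.1647 = 4.901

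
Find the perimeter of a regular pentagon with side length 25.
Perimeter = number of sides * side length
Perimeter = 5 * 25
Perimeter = 125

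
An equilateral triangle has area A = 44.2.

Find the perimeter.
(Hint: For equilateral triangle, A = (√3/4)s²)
A = (√3/4)s²  →  s² = 4A/√3 = 4·44.2/√3 = 102.076
s = 10.1032
Perimeter = 3s = 30.31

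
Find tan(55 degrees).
tan(55 degrees) = 1.4281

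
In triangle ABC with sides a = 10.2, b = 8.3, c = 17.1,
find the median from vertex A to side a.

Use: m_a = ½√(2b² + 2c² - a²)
m_a = ½√(2·8.3² + 2·17.1² - 10.2²)
m_a = ½√(137.78 + 584.82 - 104.04) = ½√618.56 = 12.44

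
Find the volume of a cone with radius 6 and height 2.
Volume = (1/3) * pi * r² * h
Volume = (1/3) * pi * 6² * 2
Volume = (1/3) * pi * 36 * 2
Volume = (1/3) * pi * 72
Volume = 75.40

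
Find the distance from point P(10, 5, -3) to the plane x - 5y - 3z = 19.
d = |1(10) + (-5)(5) + (-3)(-3) - (19)| / √(1² + (-5)² + (-3)²) = 25/√35 = 4.226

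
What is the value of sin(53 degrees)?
sin(53 degrees) = 0.7986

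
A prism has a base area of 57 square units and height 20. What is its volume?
Volume = base area * height
Volume = 57 * 20
Volume = 1140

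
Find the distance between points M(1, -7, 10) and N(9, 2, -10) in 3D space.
d = √[(8)² + (9)² + (-20)²] = √545 = 23.35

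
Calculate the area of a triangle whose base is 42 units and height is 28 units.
Area = (1/2) * base * height
Area = (1/2) * 42 * 28
Area = 588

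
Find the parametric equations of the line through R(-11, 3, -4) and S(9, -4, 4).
Direction vector d = S - R = (20, -7, 8)
x = -11 + 20t, y = 3 - 7t, z = -4 + 8t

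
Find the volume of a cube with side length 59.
Volume = s³
Volume = 59³
Volume = 205379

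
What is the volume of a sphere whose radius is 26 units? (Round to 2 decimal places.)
Volume = (4/3) * pi * r³
Volume = (4/3) * pi * 26³
Volume = (4/3) * pi * 17576
Volume = 73622.18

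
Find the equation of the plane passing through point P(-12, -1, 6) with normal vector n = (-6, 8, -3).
d = n·P = (-6)(-12) + (8)(-1) + (-3)(6) = 46
Plane: -6x + 8y - 3z = 46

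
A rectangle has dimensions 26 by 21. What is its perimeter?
Perimeter = 2 * (length + width)
Perimeter = 2 * (26 + 21)
Perimeter = 2 * 47
Perimeter = 94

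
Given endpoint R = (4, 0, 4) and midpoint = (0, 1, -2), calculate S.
S = (2×0 - 4, 2×1 - 0, 2×(-2) - 4) = (-4, 2, -8)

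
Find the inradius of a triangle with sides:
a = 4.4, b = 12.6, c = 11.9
s = (a+b+c)/2 = (4.4+12.6+11.9)/2 = 14.45
Area = √(s(s-a)(s-b)(s-c)) = √(14.45·10.05·1.85·2.55) = 26.1742
r = Area/s = 26.1742/14.45 = 1.811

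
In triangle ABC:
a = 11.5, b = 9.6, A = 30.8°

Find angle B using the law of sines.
sin(B)/b = sin(A)/a
sin(B) = b·sin(A)/a = 9.6·sin(30.8°)/11.5 = 0.427444
B = arcsin(0.427444) = 25.31°  (b ≤ a, so B ≤ A and the acute solution is unique)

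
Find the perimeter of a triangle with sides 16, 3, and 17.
Perimeter = sum of all sides
Perimeter = 16 + 3 + 17
Perimeter = 36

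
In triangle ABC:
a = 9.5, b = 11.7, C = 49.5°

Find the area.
Using A = ½ab·sin(C):
A = ½·9.5·11.7·sin(49.5°) = ½·111.15·0.760406 = 42.26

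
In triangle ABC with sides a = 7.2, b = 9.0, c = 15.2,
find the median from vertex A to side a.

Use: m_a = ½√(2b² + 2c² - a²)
m_a = ½√(2·9.0² + 2·15.2² - 7.2²)
m_a = ½√(162 + 462.08 - 51.84) = ½√572.24 = 11.96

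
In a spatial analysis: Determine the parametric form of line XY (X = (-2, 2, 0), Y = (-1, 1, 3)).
Direction vector d = Y - X = (1, -1, 3)
x = -2 + t, y = 2 - t, z = 0 + 3t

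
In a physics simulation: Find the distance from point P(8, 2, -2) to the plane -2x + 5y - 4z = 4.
d = |(-2)(8) + 5(2) + (-4)(-2) - (4)| / √((-2)² + 5² + (-4)²) = 2/√45 = 0.2981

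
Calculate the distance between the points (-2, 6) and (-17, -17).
Using the distance formula: d = sqrt((x₂-x₁)² + (y₂-y₁)²)
dx = (-17) - (-2) = -15
dy = (-17) - 6 = -23
d = sqrt((-15)² + (-23)²) = sqrt(225 + 529) = sqrt(754) = 27.46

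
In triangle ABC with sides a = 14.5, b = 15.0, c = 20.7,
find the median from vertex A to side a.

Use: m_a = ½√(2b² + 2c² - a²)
m_a = ½√(2·15.0² + 2·20.7² - 14.5²)
m_a = ½√(450 + 856.98 - 210.25) = ½√1096.73 = 16.56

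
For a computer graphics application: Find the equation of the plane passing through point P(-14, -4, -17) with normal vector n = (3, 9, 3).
d = n·P = (3)(-14) + (9)(-4) + (3)(-17) = -129
Plane: 3x + 9y + 3z = -129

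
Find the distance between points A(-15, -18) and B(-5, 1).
Using the distance formula: d = sqrt((x₂-x₁)² + (y₂-y₁)²)
dx = (-5) - (-15) = 10
dy = 1 - (-18) = 19
d = sqrt(10² + 19²) = sqrt(100 + 361) = sqrt(461) = 21.47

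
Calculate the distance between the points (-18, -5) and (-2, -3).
Using the distance formula: d = sqrt((x₂-x₁)² + (y₂-y₁)²)
dx = (-2) - (-18) = 16
dy = (-3) - (-5) = 2
d = sqrt(16² + 2²) = sqrt(256 + 4) = sqrt(260) = 16.12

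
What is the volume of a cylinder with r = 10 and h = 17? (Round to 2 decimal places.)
Volume = pi * r² * h
Volume = pi * 10² * 17
Volume = pi * 100 * 17
Volume = pi * 1700
Volume = 5340.71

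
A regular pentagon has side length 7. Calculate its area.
For a regular 5-gon with side length s = 7:
Apothem a = s / (2*tan(pi/5)) = 7 / (2*tan(pi/5)) ≈ 4.8173
Perimeter P = 5 * 7 = 35
Area = (1/2) * P * a = (1/2) * 35 * 4.8173 = 84.30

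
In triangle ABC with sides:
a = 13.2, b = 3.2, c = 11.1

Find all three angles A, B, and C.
By the law of cosines:
cos(A) = (b² + c² - a²)/(2bc) = -0.574184  →  A = 125°
cos(B) = (a² + c² - b²)/(2ac) = 0.980105  →  B = 11.45°
cos(C) = (a² + b² - c²)/(2ab) = 0.725260  →  C = 43.51°
Check: A + B + C = 180.0° ✓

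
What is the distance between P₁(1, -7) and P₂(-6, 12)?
Using the distance formula: d = sqrt((x₂-x₁)² + (y₂-y₁)²)
dx = (-6) - 1 = -7
dy = 12 - (-7) = 19
d = sqrt((-7)² + 19²) = sqrt(49 + 361) = sqrt(410) = 20.25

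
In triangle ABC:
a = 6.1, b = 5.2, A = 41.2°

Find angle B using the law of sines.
sin(B)/b = sin(A)/a
sin(B) = b·sin(A)/a = 5.2·sin(41.2°)/6.1 = 0.561506
B = arcsin(0.561506) = 34.16°  (b ≤ a, so B ≤ A and the acute solution is unique)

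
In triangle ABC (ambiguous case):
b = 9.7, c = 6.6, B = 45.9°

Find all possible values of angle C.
sin(C)/c = sin(B)/b  →  sin(C) = c·sin(B)/b = 6.6·sin(45.9°)/9.7 = 0.488622
C₁ = arcsin(0.488622) = 29.25°,  C₂ = 180° - C₁ = 150.75°
Check C₂: A = 180° - 45.9° - 150.75° = -16.65° ≤ 0, rejected
C = 29.25° (one solution)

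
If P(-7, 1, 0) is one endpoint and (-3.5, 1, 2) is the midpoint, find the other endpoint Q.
Q = (2×(-3.5) - (-7), 2×1 - 1, 2×2 - 0) = (0, 1, 4)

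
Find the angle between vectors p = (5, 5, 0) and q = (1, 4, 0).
p·q = 25, |p|² = 50, |q|² = 17
cos θ = 25/√850 ≈ 0.8575
θ ≈ 30.96°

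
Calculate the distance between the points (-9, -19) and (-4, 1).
Using the distance formula: d = sqrt((x₂-x₁)² + (y₂-y₁)²)
dx = (-4) - (-9) = 5
dy = 1 - (-19) = 20
d = sqrt(5² + 20²) = sqrt(25 + 400) = sqrt(425) = 20.62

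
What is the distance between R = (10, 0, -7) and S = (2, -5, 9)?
d = √[(-8)² + (-5)² + (16)²] = √345 = 18.57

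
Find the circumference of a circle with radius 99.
Circumference = 2 * pi * r
Circumference = 2 * pi * 99
Circumference = 622.04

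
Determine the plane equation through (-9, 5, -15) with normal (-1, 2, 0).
d = n·P = (-1)(-9) + (2)(5) + (0)(-15) = 19
Plane: -x + 2y = 19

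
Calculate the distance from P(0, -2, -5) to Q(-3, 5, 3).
d = √[(-3)² + (7)² + (8)²] = √122 = 11.05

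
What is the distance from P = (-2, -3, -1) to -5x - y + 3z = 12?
d = |(-5)(-2) + (-1)(-3) + 3(-1) - (12)| / √((-5)² + (-1)² + 3²) = 2/√35 = 0.3381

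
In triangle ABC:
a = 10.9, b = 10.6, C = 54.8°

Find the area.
Using A = ½ab·sin(C):
A = ½·10.9·10.6·sin(54.8°) = ½·115.54·0.817145 = 47.21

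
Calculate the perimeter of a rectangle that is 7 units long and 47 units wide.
Perimeter = 2 * (length + width)
Perimeter = 2 * (7 + 47)
Perimeter = 2 * 54
Perimeter = 108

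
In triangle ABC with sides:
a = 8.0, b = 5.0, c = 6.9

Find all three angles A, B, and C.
By the law of cosines:
cos(A) = (b² + c² - a²)/(2bc) = 0.124783  →  A = 82.83°
cos(B) = (a² + c² - b²)/(2ac) = 0.784511  →  B = 38.32°
cos(C) = (a² + b² - c²)/(2ab) = 0.517375  →  C = 58.84°
Check: A + B + C = 180.0° ✓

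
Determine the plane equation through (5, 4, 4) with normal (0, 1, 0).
d = n·P = (0)(5) + (1)(4) + (0)(4) = 4
Plane: y = 4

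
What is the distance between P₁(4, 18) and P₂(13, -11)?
Using the distance formula: d = sqrt((x₂-x₁)² + (y₂-y₁)²)
dx = 13 - 4 = 9
dy = (-11) - 18 = -29
d = sqrt(9² + (-29)²) = sqrt(81 + 841) = sqrt(922) = 30.36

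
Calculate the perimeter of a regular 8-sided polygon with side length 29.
Perimeter = number of sides * side length
Perimeter = 8 * 29
Perimeter = 232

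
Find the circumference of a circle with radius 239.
Circumference = 2 * pi * r
Circumference = 2 * pi * 239
Circumference = 1501.68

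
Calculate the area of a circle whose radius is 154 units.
Area = pi * r²
Area = pi * 154²
Area = pi * 23716
Area = 74506.01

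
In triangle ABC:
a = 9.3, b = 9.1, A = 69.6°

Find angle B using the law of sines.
sin(B)/b = sin(A)/a
sin(B) = b·sin(A)/a = 9.1·sin(69.6°)/9.3 = 0.917125
B = arcsin(0.917125) = 66.51°  (b ≤ a, so B ≤ A and the acute solution is unique)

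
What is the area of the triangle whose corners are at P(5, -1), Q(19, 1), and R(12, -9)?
Using the coordinate formula: Area = (1/2)|x₁(y₂-y₃) + x₂(y₃-y₁) + x₃(y₁-y₂)|
Area = (1/2)|5(1-(-9)) + 19((-9)-(-1)) + 12((-1)-1)|
Area = (1/2)|5*10 + 19*(-8) + 12*(-2)|
Area = (1/2)|50 + (-152) + (-24)|
Area = (1/2)*126 = 63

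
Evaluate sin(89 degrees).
sin(89 degrees) = 0.9998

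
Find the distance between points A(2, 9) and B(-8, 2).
Using the distance formula: d = sqrt((x₂-x₁)² + (y₂-y₁)²)
dx = (-8) - 2 = -10
dy = 2 - 9 = -7
d = sqrt((-10)² + (-7)²) = sqrt(100 + 49) = sqrt(149) = 12.21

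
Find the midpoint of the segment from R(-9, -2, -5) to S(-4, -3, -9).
Midpoint = ((-9-4)/2, (-2-3)/2, (-5-9)/2) = (-6.5, -2.5, -7)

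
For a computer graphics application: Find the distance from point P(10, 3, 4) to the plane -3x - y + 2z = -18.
d = |(-3)(10) + (-1)(3) + 2(4) - (-18)| / √((-3)² + (-1)² + 2²) = 7/√14 = 1.871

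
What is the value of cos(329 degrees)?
cos(329 degrees) = 0.8572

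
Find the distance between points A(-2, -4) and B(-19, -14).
Using the distance formula: d = sqrt((x₂-x₁)² + (y₂-y₁)²)
dx = (-19) - (-2) = -17
dy = (-14) - (-4) = -10
d = sqrt((-17)² + (-10)²) = sqrt(289 + 100) = sqrt(389) = 19.72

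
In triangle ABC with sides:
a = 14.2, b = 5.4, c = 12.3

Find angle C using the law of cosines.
cos(C) = (a² + b² - c²)/(2ab)
cos(C) = (14.2² + 5.4² - 12.3²)/(2·14.2·5.4) = 79.51/153.36 = 0.518453
C = arccos(0.518453) = 58.77°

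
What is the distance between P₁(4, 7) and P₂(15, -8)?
Using the distance formula: d = sqrt((x₂-x₁)² + (y₂-y₁)²)
dx = 15 - 4 = 11
dy = (-8) - 7 = -15
d = sqrt(11² + (-15)²) = sqrt(121 + 225) = sqrt(346) = 18.60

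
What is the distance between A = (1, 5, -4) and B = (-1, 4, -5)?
d = √[(-2)² + (-1)² + (-1)²] = √6 = 2.449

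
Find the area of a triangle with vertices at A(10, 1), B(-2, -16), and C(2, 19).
Using the coordinate formula: Area = (1/2)|x₁(y₂-y₃) + x₂(y₃-y₁) + x₃(y₁-y₂)|
Area = (1/2)|10((-16)-19) + (-2)(19-1) + 2(1-(-16))|
Area = (1/2)|10*(-35) + (-2)*18 + 2*17|
Area = (1/2)|(-350) + (-36) + 34|
Area = (1/2)*352 = 176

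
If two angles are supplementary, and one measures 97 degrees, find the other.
Supplementary angles sum to 180 degrees.
Other angle = 180 - 97
Other angle = 83 degrees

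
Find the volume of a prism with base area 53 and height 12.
Volume = base area * height
Volume = 53 * 12
Volume = 636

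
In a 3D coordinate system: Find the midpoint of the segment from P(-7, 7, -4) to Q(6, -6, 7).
Midpoint = ((-7+6)/2, (7-6)/2, (-4+7)/2) = (-0.5, 0.5, 1.5)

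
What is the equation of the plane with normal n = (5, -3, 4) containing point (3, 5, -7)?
d = n·P = (5)(3) + (-3)(5) + (4)(-7) = -28
Plane: 5x - 3y + 4z = -28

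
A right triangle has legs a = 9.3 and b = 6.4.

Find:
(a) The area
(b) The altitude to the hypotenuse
(a) Area = ½ab = ½·9.3·6.4 = 29.76
(b) Hypotenuse c = √(9.3² + 6.4²) = √127.45 = 11.2894
    Area = ½·c·h_c  →  h_c = 2·Area/c = 2·29.76/11.2894 = 5.272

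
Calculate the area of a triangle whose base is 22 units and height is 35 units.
Area = (1/2) * base * height
Area = (1/2) * 22 * 35
Area = 385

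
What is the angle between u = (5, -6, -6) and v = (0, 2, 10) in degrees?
u·v = -72, |u|² = 97, |v|² = 104
cos θ = -72/√10088 ≈ -0.7169
θ ≈ 135.8°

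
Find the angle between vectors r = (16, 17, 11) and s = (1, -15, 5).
r·s = -184, |r|² = 666, |s|² = 251
cos θ = -184/√167166 ≈ -0.45
θ ≈ 116.7°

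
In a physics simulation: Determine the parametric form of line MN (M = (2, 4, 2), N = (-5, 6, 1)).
Direction vector d = N - M = (-7, 2, -1)
x = 2 - 7t, y = 4 + 2t, z = 2 - t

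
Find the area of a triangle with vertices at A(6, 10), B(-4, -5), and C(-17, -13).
Using the coordinate formula: Area = (1/2)|x₁(y₂-y₃) + x₂(y₃-y₁) + x₃(y₁-y₂)|
Area = (1/2)|6((-5)-(-13)) + (-4)((-13)-10) + (-17)(10-(-5))|
Area = (1/2)|6*8 + (-4)*(-23) + (-17)*15|
Area = (1/2)|48 + 92 + (-255)|
Area = (1/2)*115 = 57.50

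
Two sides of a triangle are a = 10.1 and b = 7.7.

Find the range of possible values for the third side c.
By the triangle inequality: |a - b| < c < a + b
|10.1 - 7.7| < c < 10.1 + 7.7
2.4 < c < 17.8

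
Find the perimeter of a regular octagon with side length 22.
Perimeter = number of sides * side length
Perimeter = 8 * 22
Perimeter = 176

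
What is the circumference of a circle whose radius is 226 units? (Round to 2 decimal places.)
Circumference = 2 * pi * r
Circumference = 2 * pi * 226
Circumference = 1420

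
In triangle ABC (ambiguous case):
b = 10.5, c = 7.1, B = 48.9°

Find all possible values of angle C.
sin(C)/c = sin(B)/b  →  sin(C) = c·sin(B)/b = 7.1·sin(48.9°)/10.5 = 0.509552
C₁ = arcsin(0.509552) = 30.63°,  C₂ = 180° - C₁ = 149.37°
Check C₂: A = 180° - 48.9° - 149.37° = -18.27° ≤ 0, rejected
C = 30.63° (one solution)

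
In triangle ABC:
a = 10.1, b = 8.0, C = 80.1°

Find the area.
Using A = ½ab·sin(C):
A = ½·10.1·8.0·sin(80.1°) = ½·80.8·0.985109 = 39.8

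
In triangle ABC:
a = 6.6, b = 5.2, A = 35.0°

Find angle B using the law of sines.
sin(B)/b = sin(A)/a
sin(B) = b·sin(A)/a = 5.2·sin(35.0°)/6.6 = 0.451909
B = arcsin(0.451909) = 26.87°  (b ≤ a, so B ≤ A and the acute solution is unique)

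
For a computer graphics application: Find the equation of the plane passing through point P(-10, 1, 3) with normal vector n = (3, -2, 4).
d = n·P = (3)(-10) + (-2)(1) + (4)(3) = -20
Plane: 3x - 2y + 4z = -20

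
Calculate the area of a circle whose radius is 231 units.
Area = pi * r²
Area = pi * 231²
Area = pi * 53361
Area = 167638.53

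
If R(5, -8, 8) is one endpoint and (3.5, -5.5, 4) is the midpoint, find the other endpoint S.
S = (2×3.5 - 5, 2×(-5.5) - (-8), 2×4 - 8) = (2, -3, 0)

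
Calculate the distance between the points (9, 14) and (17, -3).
Using the distance formula: d = sqrt((x₂-x₁)² + (y₂-y₁)²)
dx = 17 - 9 = 8
dy = (-3) - 14 = -17
d = sqrt(8² + (-17)²) = sqrt(64 + 289) = sqrt(353) = 18.79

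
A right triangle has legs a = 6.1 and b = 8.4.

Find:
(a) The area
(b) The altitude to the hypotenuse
(a) Area = ½ab = ½·6.1·8.4 = 25.62
(b) Hypotenuse c = √(6.1² + 8.4²) = √107.77 = 10.3812
    Area = ½·c·h_c  →  h_c = 2·Area/c = 2·25.62/10.3812 = 4.936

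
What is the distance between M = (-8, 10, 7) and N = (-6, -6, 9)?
d = √[(2)² + (-16)² + (2)²] = √264 = 16.25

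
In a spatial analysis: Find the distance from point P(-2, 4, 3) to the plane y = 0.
d = |0(-2) + 1(4) + 0(3) - (0)| / √(0² + 1² + 0²) = 4/√1 = 4.0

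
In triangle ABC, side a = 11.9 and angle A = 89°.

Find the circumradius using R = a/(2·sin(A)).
R = a/(2·sin(A)) = 11.9/(2·sin(89°))
R = 11.9/(2·0.999848) = 11.9/1.999695 = 5.951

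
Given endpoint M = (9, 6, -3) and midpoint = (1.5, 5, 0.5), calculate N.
N = (2×1.5 - 9, 2×5 - 6, 2×0.5 - (-3)) = (-6, 4, 4)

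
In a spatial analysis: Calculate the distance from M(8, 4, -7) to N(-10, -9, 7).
d = √[(-18)² + (-13)² + (14)²] = √689 = 26.25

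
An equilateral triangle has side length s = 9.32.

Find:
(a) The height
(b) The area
(a) Height h = s·√3/2 = 9.32·√3/2 = 8.071
(b) Area = (√3/4)·s² = (√3/4)·9.32² = (√3/4)·86.8624 = 37.61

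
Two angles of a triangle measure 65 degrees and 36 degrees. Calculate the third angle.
Sum of angles in a triangle = 180 degrees
Third angle = 180 - 65 - 36
Third angle = 79 degrees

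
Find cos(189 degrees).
cos(189 degrees) = -0.9877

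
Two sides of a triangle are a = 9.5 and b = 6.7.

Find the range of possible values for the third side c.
By the triangle inequality: |a - b| < c < a + b
|9.5 - 6.7| < c < 9.5 + 6.7
2.8 < c < 16.2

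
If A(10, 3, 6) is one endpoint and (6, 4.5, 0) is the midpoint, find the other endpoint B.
B = (2×6 - 10, 2×4.5 - 3, 2×0 - 6) = (2, 6, -6)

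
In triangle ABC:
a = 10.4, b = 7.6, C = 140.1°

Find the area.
Using A = ½ab·sin(C):
A = ½·10.4·7.6·sin(140.1°) = ½·79.04·0.641450 = 25.35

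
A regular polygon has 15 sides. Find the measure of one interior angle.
Interior angle of a regular n-gon = (n-2)*180/n
Interior angle = (15-2)*180/15
Interior angle = 13*180/15
Interior angle = 2340/15
Interior angle = 156 degrees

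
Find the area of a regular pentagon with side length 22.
For a regular 5-gon with side length s = 22:
Apothem a = s / (2*tan(pi/5)) = 22 / (2*tan(pi/5)) ≈ 15.1402
Perimeter P = 5 * 22 = 110
Area = (1/2) * P * a = (1/2) * 110 * 15.1402 = 832.71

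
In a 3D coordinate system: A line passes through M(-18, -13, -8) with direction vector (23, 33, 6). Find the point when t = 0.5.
P(0.5) = (-18 + 23(0.5), -13 + 33(0.5), -8 + 6(0.5)) = (-6.5, 3.5, -5)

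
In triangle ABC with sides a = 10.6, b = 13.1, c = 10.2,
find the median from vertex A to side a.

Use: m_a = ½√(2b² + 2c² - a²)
m_a = ½√(2·13.1² + 2·10.2² - 10.6²)
m_a = ½√(343.22 + 208.08 - 112.36) = ½√438.94 = 10.48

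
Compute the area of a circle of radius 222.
Area = pi * r²
Area = pi * 222²
Area = pi * 49284
Area = 154830.25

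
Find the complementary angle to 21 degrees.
Complementary angles sum to 90 degrees.
Other angle = 90 - 21
Other angle = 69 degrees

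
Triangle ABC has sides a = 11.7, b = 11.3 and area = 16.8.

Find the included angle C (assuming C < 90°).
Area = ½ab·sin(C)  →  sin(C) = 2·Area/(ab)
sin(C) = 2·16.8/(11.7·11.3) = 0.254141
C = arcsin(0.254141) = 14.72°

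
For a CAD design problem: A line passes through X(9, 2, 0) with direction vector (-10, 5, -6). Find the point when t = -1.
P(-1) = (9 + (-10)(-1), 2 + 5(-1), 0 + (-6)(-1)) = (19, -3, 6)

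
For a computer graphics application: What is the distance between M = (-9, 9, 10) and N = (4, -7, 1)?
d = √[(13)² + (-16)² + (-9)²] = √506 = 22.49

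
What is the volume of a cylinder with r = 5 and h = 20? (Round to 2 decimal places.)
Volume = pi * r² * h
Volume = pi * 5² * 20
Volume = pi * 25 * 20
Volume = pi * 500
Volume = 1570.80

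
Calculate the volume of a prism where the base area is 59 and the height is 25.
Volume = base area * height
Volume = 59 * 25
Volume = 1475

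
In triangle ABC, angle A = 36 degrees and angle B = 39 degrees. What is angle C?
Sum of angles in a triangle = 180 degrees
Third angle = 180 - 36 - 39
Third angle = 105 degrees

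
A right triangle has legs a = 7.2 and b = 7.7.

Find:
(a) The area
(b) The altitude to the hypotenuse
(a) Area = ½ab = ½·7.2·7.7 = 27.72
(b) Hypotenuse c = √(7.2² + 7.7²) = √111.13 = 10.5418
    Area = ½·c·h_c  →  h_c = 2·Area/c = 2·27.72/10.5418 = 5.259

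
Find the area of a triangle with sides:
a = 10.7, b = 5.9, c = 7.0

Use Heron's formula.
s = (a+b+c)/2 = (10.7+5.9+7.0)/2 = 11.8
A = √(s(s-a)(s-b)(s-c)) = √(11.8·1.1·5.9·4.8)
A = √367.594 = 19.17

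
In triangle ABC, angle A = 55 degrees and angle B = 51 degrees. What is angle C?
Sum of angles in a triangle = 180 degrees
Third angle = 180 - 55 - 51
Third angle = 74 degrees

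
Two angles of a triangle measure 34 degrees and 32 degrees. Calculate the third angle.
Sum of angles in a triangle = 180 degrees
Third angle = 180 - 34 - 32
Third angle = 114 degrees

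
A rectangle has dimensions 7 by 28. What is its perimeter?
Perimeter = 2 * (length + width)
Perimeter = 2 * (7 + 28)
Perimeter = 2 * 35
Perimeter = 70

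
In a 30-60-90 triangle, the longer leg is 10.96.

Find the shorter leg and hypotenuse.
In a 30-60-90 triangle, sides are in ratio 1 : √3 : 2.
Long leg = short leg·√3  →  short leg = 10.96/√3 = 6.328
Hypotenuse = 2·(short leg) = 2·10.96/√3 = 12.66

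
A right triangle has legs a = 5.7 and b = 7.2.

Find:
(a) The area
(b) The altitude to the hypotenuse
(a) Area = ½ab = ½·5.7·7.2 = 20.52
(b) Hypotenuse c = √(5.7² + 7.2²) = √84.33 = 9.18314
    Area = ½·c·h_c  →  h_c = 2·Area/c = 2·20.52/9.18314 = 4.469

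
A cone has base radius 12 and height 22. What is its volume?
Volume = (1/3) * pi * r² * h
Volume = (1/3) * pi * 12² * 22
Volume = (1/3) * pi * 144 * 22
Volume = (1/3) * pi * 3168
Volume = 3317.52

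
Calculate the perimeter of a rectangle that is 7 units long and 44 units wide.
Perimeter = 2 * (length + width)
Perimeter = 2 * (7 + 44)
Perimeter = 2 * 51
Perimeter = 102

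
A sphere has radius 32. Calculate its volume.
Volume = (4/3) * pi * r³
Volume = (4/3) * pi * 32³
Volume = (4/3) * pi * 32768
Volume = 137258.28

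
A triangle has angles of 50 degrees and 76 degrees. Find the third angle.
Sum of angles in a triangle = 180 degrees
Third angle = 180 - 50 - 76
Third angle = 54 degrees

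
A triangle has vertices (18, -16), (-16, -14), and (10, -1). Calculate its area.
Using the coordinate formula: Area = (1/2)|x₁(y₂-y₃) + x₂(y₃-y₁) + x₃(y₁-y₂)|
Area = (1/2)|18((-14)-(-1)) + (-16)((-1)-(-16)) + 10((-16)-(-14))|
Area = (1/2)|18*(-13) + (-16)*15 + 10*(-2)|
Area = (1/2)|(-234) + (-240) + (-20)|
Area = (1/2)*494 = 247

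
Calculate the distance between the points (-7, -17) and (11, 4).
Using the distance formula: d = sqrt((x₂-x₁)² + (y₂-y₁)²)
dx = 11 - (-7) = 18
dy = 4 - (-17) = 21
d = sqrt(18² + 21²) = sqrt(324 + 441) = sqrt(765) = 27.66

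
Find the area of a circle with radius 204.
Area = pi * r²
Area = pi * 204²
Area = pi * 41616
Area = 130740.52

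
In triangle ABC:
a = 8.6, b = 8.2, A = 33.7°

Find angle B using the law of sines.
sin(B)/b = sin(A)/a
sin(B) = b·sin(A)/a = 8.2·sin(33.7°)/8.6 = 0.529038
B = arcsin(0.529038) = 31.94°  (b ≤ a, so B ≤ A and the acute solution is unique)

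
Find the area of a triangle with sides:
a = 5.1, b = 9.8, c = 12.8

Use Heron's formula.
s = (a+b+c)/2 = (5.1+9.8+12.8)/2 = 13.85
A = √(s(s-a)(s-b)(s-c)) = √(13.85·8.75·4.05·1.05)
A = √515.35 = 22.7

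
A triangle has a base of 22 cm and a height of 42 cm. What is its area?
Area = (1/2) * base * height
Area = (1/2) * 22 * 42
Area = 462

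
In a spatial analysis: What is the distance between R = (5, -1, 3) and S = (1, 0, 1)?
d = √[(-4)² + (1)² + (-2)²] = √21 = 4.583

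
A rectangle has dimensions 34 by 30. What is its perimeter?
Perimeter = 2 * (length + width)
Perimeter = 2 * (34 + 30)
Perimeter = 2 * 64
Perimeter = 128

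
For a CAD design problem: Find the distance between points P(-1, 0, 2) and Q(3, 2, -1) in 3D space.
d = √[(4)² + (2)² + (-3)²] = √29 = 5.385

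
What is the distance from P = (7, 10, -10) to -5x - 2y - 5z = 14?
d = |(-5)(7) + (-2)(10) + (-5)(-10) - (14)| / √((-5)² + (-2)² + (-5)²) = 19/√54 = 2.586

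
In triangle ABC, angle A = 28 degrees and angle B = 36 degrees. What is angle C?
Sum of angles in a triangle = 180 degrees
Third angle = 180 - 28 - 36
Third angle = 116 degrees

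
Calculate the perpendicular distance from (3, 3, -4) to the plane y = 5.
d = |0(3) + 1(3) + 0(-4) - (5)| / √(0² + 1² + 0²) = 2/√1 = 2.0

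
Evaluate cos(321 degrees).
cos(321 degrees) = 0.7771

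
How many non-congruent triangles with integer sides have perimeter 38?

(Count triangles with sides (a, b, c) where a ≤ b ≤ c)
With a ≤ b ≤ c and a + b + c = 38, the triangle inequality a + b > c gives c < 38/2, so c ≤ 18.
Iterate a from 1 to ⌊p/3⌋ = 12; for each a, b ranges from a to ⌊(p−a)/2⌋ with c = p − a − b, keeping only c ≥ b.
Triples: (2, 18, 18), (3, 17, 18), (4, 16, 18), …
Count = 30 triangles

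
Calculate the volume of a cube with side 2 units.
Volume = s³
Volume = 2³
Volume = 8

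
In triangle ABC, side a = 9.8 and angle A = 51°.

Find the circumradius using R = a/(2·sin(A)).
R = a/(2·sin(A)) = 9.8/(2·sin(51°))
R = 9.8/(2·0.777146) = 9.8/1.554292 = 6.305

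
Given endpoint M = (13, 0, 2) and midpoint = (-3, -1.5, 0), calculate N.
N = (2×(-3) - 13, 2×(-1.5) - 0, 2×0 - 2) = (-19, -3, -2)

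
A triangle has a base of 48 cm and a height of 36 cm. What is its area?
Area = (1/2) * base * height
Area = (1/2) * 48 * 36
Area = 864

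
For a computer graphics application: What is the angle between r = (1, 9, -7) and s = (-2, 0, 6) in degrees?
r·s = -44, |r|² = 131, |s|² = 40
cos θ = -44/√5240 ≈ -0.6078
θ ≈ 127.4°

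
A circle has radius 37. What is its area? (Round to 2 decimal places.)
Area = pi * r²
Area = pi * 37²
Area = pi * 1369
Area = 4300.84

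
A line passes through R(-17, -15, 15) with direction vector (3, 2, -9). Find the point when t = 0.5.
P(0.5) = (-17 + 3(0.5), -15 + 2(0.5), 15 + (-9)(0.5)) = (-15.5, -14, 10.5)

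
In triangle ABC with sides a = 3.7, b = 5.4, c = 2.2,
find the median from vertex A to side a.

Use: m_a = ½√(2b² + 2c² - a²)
m_a = ½√(2·5.4² + 2·2.2² - 3.7²)
m_a = ½√(58.32 + 9.68 - 13.69) = ½√54.31 = 3.685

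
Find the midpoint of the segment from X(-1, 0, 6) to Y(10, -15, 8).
Midpoint = ((-1+10)/2, (0-15)/2, (6+8)/2) = (4.5, -7.5, 7)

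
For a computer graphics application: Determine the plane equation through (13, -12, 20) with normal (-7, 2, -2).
d = n·P = (-7)(13) + (2)(-12) + (-2)(20) = -155
Plane: -7x + 2y - 2z = -155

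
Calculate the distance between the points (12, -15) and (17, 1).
Using the distance formula: d = sqrt((x₂-x₁)² + (y₂-y₁)²)
dx = 17 - 12 = 5
dy = 1 - (-15) = 16
d = sqrt(5² + 16²) = sqrt(25 + 256) = sqrt(281) = 16.76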